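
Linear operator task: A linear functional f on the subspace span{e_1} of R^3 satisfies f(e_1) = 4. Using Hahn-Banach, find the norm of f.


The norm of f is given by ||f|| = sup_{||x||=1} |f(x)|.
On span{e_1}, ||e_1|| = 1, so ||f|| = |f(e_1)| / ||e_1||
= |4| / 1 = 4.0000

4.0000


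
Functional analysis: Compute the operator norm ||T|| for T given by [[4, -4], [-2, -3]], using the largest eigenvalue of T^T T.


A^T A = [[20, -10], [-10, 25]]
trace(A^T A) = 45, det(A^T A) = 400
discriminant = 45^2 - 4*400 = 425
Largest eigenvalue of A^T A = (trace + sqrt(disc))/2 = 32.8078
||T|| = sqrt(32.8078) = 5.7278

5.7278


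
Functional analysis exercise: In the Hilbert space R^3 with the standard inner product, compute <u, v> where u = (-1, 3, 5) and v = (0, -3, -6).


Computing the standard inner product <u, v> = sum u_i * v_i
= -1*0 + 3*-3 + 5*-6
= 0 + -9 + -30
= -39

-39


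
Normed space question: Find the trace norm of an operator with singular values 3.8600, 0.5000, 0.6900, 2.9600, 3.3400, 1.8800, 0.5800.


The nuclear norm is the sum of all singular values.
||T||_1 = 3.8600 + 0.5000 + 0.6900 + 2.9600 + 3.3400 + 1.8800 + 0.5800
= 13.8100

13.8100


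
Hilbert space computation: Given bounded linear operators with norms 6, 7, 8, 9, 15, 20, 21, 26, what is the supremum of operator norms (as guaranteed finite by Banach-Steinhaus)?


By the Uniform Boundedness Principle, the supremum of norms is finite.
sup_k ||T_k|| = max(6, 7, 8, 9, 15, 20, 21, 26) = 26

26


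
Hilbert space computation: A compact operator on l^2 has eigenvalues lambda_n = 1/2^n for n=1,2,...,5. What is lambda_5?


The eigenvalue formula gives lambda_5 = 1/2^5
= 1/32
= 0.0312

0.0312


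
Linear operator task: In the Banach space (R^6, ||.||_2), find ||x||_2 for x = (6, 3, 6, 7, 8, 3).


The l^2 norm = (sum |x_i|^2)^(1/2)
Sum of 2th powers = 36 + 9 + 36 + 49 + 64 + 9 = 203
||x||_2 = (203)^(1/2) = 14.2478

14.2478


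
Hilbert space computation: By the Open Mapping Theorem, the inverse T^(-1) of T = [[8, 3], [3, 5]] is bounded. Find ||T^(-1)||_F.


det(T) = 8*5 - 3*3 = 31
T^(-1) = (1/31) * [[5, -3], [-3, 8]] = [[0.1613, -0.0968], [-0.0968, 0.2581]]
||T^(-1)||_F^2 = 0.1613^2 + (-0.0968)^2 + (-0.0968)^2 + 0.2581^2 = 0.1113
||T^(-1)||_F = sqrt(0.1113) = 0.3337

0.3337


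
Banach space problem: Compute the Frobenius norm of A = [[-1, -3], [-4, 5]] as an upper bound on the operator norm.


||A||_F^2 = sum a_ij^2
= (-1)^2 + (-3)^2 + (-4)^2 + 5^2
= 1 + 9 + 16 + 25 = 51
||A||_F = sqrt(51) = 7.1414

7.1414


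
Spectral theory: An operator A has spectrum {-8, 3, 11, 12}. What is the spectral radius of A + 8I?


Spectrum of A + 8I = {0, 11, 19, 20}
Spectral radius = max |lambda| over the shifted spectrum
= max(0, 11, 19, 20) = 20

20


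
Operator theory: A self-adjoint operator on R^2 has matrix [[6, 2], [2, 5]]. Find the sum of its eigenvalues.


For a self-adjoint (symmetric) matrix, the eigenvalues are real.
The sum of eigenvalues equals the trace of the matrix.
trace = 6 + 5 = 11

11


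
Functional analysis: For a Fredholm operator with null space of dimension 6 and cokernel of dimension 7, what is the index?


The Fredholm index is defined as ind(T) = dim(ker T) - dim(coker T)
= 6 - 7
= -1

-1


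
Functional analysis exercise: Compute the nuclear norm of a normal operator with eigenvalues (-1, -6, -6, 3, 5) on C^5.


For a normal operator, singular values equal |eigenvalues|.
Trace norm = sum |lambda_i| = 1 + 6 + 6 + 3 + 5
= 21

21


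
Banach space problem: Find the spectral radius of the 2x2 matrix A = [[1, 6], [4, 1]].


For a 2x2 matrix, eigenvalues satisfy lambda^2 - (trace)*lambda + det = 0
trace = 1 + 1 = 2
det = 1*1 - 6*4 = -23
discriminant = 2^2 - 4*(-23) = 96
spectral radius = max |eigenvalue| = 5.8990

5.8990


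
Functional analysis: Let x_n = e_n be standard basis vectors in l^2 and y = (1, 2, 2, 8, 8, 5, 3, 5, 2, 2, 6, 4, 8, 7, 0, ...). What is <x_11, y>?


x_11 = e_11 is the standard basis vector with 1 in position 11.
<x_11, y> = y_11 = 6
As n -> infinity, <x_n, y> -> 0, confirming weak convergence of (x_n) to 0.

6


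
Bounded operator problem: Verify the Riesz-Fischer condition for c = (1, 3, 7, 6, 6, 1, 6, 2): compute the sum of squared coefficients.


sum |c_n|^2 = 1^2 + 3^2 + 7^2 + 6^2 + 6^2 + 1^2 + 6^2 + 2^2
= 1 + 9 + 49 + 36 + 36 + 1 + 36 + 4
= 172

172


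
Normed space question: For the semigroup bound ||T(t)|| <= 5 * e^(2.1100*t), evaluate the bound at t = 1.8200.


||T(1.8200)|| <= 5 * exp(2.1100 * 1.8200)
= 5 * exp(3.8402)
= 5 * 46.5348
= 232.6739

232.6739


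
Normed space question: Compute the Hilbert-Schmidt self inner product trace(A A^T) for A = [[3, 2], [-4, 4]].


trace(A * A^T) = sum of squares of all entries
= 3^2 + 2^2 + (-4)^2 + 4^2
= 9 + 4 + 16 + 16
= 45

45


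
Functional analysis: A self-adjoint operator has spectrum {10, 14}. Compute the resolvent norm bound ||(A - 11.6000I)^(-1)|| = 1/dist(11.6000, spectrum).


dist(11.6000, {10, 14}) = min(|11.6000 - 10|, |11.6000 - 14|)
= min(1.6000, 2.4000) = 1.6000
Resolvent bound = 1/1.6000 = 0.6250

0.6250


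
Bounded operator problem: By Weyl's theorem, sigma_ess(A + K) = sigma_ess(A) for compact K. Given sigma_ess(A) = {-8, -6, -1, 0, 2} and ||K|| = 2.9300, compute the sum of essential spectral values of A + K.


By Weyl's theorem, the essential spectrum is invariant under compact perturbations.
sigma_ess(A + K) = sigma_ess(A) = {-8, -6, -1, 0, 2}
Sum = -8 + -6 + -1 + 0 + 2 = -13

-13


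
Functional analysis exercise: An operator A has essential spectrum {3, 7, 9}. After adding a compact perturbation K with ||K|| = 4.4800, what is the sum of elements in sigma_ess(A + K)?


By Weyl's theorem, the essential spectrum is invariant under compact perturbations.
sigma_ess(A + K) = sigma_ess(A) = {3, 7, 9}
Sum = 3 + 7 + 9 = 19

19


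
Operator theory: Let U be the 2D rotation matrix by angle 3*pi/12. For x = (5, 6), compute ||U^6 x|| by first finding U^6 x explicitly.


U is a rotation by theta = 3*pi/12
U^6 = rotation by 6*theta = 18*pi/12
cos(18*pi/12) = 0.0000, sin(18*pi/12) = -1.0000
U^6 x = (0.0000 * 5 - -1.0000 * 6, -1.0000 * 5 + 0.0000 * 6)
= (6.0000, -5.0000)
||U^6 x|| = sqrt(6.0000^2 + (-5.0000)^2) = sqrt(61.0000) = 7.8102

7.8102


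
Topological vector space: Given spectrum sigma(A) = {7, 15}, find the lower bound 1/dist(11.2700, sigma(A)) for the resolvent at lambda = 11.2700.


dist(11.2700, {7, 15}) = min(|11.2700 - 7|, |11.2700 - 15|)
= min(4.2700, 3.7300) = 3.7300
Resolvent bound = 1/3.7300 = 0.2681

0.2681


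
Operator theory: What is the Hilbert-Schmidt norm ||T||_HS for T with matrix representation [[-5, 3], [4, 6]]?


The Hilbert-Schmidt norm is sqrt(sum of squares of all entries).
Sum of squares = (-5)^2 + 3^2 + 4^2 + 6^2
= 25 + 9 + 16 + 36 = 86
||T||_HS = sqrt(86) = 9.2736

9.2736


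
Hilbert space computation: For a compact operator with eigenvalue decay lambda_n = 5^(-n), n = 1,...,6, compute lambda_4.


The eigenvalue formula gives lambda_4 = 1/5^4
= 1/625
= 0.0016

0.0016


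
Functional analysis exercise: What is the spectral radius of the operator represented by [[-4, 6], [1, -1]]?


For a 2x2 matrix, eigenvalues satisfy lambda^2 - (trace)*lambda + det = 0
trace = -4 + -1 = -5
det = -4*-1 - 6*1 = -2
discriminant = (-5)^2 - 4*(-2) = 33
spectral radius = max |eigenvalue| = 5.3723

5.3723


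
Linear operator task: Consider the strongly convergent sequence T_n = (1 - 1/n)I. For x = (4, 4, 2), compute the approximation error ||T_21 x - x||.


T_21 x - x = (1 - 1/21)x - x = -x/21
||x|| = sqrt(36) = 6.0000
||T_21 x - x|| = ||x||/21 = 6.0000/21 = 0.2857

0.2857


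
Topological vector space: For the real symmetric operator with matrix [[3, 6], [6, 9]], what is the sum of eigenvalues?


For a self-adjoint (symmetric) matrix, the eigenvalues are real.
The sum of eigenvalues equals the trace of the matrix.
trace = 3 + 9 = 12

12


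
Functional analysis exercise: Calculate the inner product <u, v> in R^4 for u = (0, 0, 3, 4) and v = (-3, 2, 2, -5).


Computing the standard inner product <u, v> = sum u_i * v_i
= 0*-3 + 0*2 + 3*2 + 4*-5
= 0 + 0 + 6 + -20
= -14

-14


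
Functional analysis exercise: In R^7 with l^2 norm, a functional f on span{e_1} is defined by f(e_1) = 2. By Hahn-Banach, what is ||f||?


The norm of f is given by ||f|| = sup_{||x||=1} |f(x)|.
On span{e_1}, ||e_1|| = 1, so ||f|| = |f(e_1)| / ||e_1||
= |2| / 1 = 2.0000

2.0000


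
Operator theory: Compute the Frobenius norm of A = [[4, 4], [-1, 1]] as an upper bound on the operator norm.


||A||_F^2 = sum a_ij^2
= 4^2 + 4^2 + (-1)^2 + 1^2
= 16 + 16 + 1 + 1 = 34
||A||_F = sqrt(34) = 5.8310

5.8310


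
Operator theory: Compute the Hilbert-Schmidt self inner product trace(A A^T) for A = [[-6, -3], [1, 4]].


trace(A * A^T) = sum of squares of all entries
= (-6)^2 + (-3)^2 + 1^2 + 4^2
= 36 + 9 + 1 + 16
= 62

62


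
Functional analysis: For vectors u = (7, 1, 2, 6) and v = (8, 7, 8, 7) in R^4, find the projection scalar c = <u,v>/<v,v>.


Computing <u,v> = 7*8 + 1*7 + 2*8 + 6*7 = 121
Computing <v,v> = 8^2 + 7^2 + 8^2 + 7^2 = 226
Projection coefficient = 121/226 = 0.5354

0.5354


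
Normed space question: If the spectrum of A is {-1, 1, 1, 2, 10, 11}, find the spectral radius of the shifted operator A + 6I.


Spectrum of A + 6I = {5, 7, 7, 8, 16, 17}
Spectral radius = max |lambda| over the shifted spectrum
= max(5, 7, 7, 8, 16, 17) = 17

17


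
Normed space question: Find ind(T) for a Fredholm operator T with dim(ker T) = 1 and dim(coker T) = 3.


The Fredholm index is defined as ind(T) = dim(ker T) - dim(coker T)
= 1 - 3
= -2

-2


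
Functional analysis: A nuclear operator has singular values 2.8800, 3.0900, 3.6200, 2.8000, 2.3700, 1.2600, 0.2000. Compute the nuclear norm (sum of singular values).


The nuclear norm is the sum of all singular values.
||T||_1 = 2.8800 + 3.0900 + 3.6200 + 2.8000 + 2.3700 + 1.2600 + 0.2000
= 16.2200

16.2200


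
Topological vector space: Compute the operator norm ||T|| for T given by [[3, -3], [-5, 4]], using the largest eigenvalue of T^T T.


A^T A = [[34, -29], [-29, 25]]
trace(A^T A) = 59, det(A^T A) = 9
discriminant = 59^2 - 4*9 = 3445
Largest eigenvalue of A^T A = (trace + sqrt(disc))/2 = 58.8471
||T|| = sqrt(58.8471) = 7.6712

7.6712


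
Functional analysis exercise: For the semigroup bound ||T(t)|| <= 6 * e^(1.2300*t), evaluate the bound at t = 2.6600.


||T(2.6600)|| <= 6 * exp(1.2300 * 2.6600)
= 6 * exp(3.2718)
= 6 * 26.3587
= 158.1525

158.1525


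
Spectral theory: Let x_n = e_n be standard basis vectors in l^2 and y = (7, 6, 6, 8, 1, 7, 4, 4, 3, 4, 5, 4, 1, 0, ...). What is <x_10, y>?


x_10 = e_10 is the standard basis vector with 1 in position 10.
<x_10, y> = y_10 = 4
As n -> infinity, <x_n, y> -> 0, confirming weak convergence of (x_n) to 0.

4


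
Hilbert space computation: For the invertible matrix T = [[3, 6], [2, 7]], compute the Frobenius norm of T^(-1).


det(T) = 3*7 - 6*2 = 9
T^(-1) = (1/9) * [[7, -6], [-2, 3]] = [[0.7778, -0.6667], [-0.2222, 0.3333]]
||T^(-1)||_F^2 = 0.7778^2 + (-0.6667)^2 + (-0.2222)^2 + 0.3333^2 = 1.2099
||T^(-1)||_F = sqrt(1.2099) = 1.0999

1.0999


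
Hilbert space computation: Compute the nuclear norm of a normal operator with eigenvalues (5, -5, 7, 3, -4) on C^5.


For a normal operator, singular values equal |eigenvalues|.
Trace norm = sum |lambda_i| = 5 + 5 + 7 + 3 + 4
= 24

24


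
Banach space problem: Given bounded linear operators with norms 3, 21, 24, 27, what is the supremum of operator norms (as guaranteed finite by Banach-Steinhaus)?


By the Uniform Boundedness Principle, the supremum of norms is finite.
sup_k ||T_k|| = max(3, 21, 24, 27) = 27

27


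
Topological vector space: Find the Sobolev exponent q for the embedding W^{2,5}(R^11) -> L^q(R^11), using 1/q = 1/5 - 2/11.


Using the Sobolev embedding formula: 1/q = 1/p - k/n
1/q = 1/5 - 2/11 = 1/55
q = 1/(1/55) = 55

55.0000


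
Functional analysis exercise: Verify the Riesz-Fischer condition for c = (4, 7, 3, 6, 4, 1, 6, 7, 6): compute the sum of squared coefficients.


sum |c_n|^2 = 4^2 + 7^2 + 3^2 + 6^2 + 4^2 + 1^2 + 6^2 + 7^2 + 6^2
= 16 + 49 + 9 + 36 + 16 + 1 + 36 + 49 + 36
= 248

248


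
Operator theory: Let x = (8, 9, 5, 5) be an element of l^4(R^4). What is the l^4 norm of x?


The l^4 norm = (sum |x_i|^4)^(1/4)
Sum of 4th powers = 4096 + 6561 + 625 + 625 = 11907
||x||_4 = (11907)^(1/4) = 10.4460

10.4460


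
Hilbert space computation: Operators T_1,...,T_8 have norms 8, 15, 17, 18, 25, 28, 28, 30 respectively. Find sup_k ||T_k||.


By the Uniform Boundedness Principle, the supremum of norms is finite.
sup_k ||T_k|| = max(8, 15, 17, 18, 25, 28, 28, 30) = 30

30


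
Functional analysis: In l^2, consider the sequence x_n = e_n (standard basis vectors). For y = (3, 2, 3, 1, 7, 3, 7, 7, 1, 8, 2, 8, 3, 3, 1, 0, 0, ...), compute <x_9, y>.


x_9 = e_9 is the standard basis vector with 1 in position 9.
<x_9, y> = y_9 = 1
As n -> infinity, <x_n, y> -> 0, confirming weak convergence of (x_n) to 0.

1


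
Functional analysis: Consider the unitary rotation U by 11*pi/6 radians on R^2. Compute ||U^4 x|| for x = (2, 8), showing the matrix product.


U is a rotation by theta = 11*pi/6
U^4 = rotation by 4*theta = 44*pi/6 = 8*pi/6 (mod 2*pi)
cos(8*pi/6) = -0.5000, sin(8*pi/6) = -0.8660
U^4 x = (-0.5000 * 2 - -0.8660 * 8, -0.8660 * 2 + -0.5000 * 8)
= (5.9282, -5.7321)
||U^4 x|| = sqrt(5.9282^2 + (-5.7321)^2) = sqrt(68.0000) = 8.2462

8.2462


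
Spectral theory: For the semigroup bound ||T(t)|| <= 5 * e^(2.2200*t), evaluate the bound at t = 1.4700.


||T(1.4700)|| <= 5 * exp(2.2200 * 1.4700)
= 5 * exp(3.2634)
= 5 * 26.1383
= 130.6913

130.6913


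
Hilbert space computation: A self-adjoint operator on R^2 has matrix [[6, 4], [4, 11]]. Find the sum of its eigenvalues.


For a self-adjoint (symmetric) matrix, the eigenvalues are real.
The sum of eigenvalues equals the trace of the matrix.
trace = 6 + 11 = 17

17


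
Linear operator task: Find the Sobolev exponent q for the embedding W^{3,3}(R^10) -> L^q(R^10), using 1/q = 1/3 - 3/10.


Using the Sobolev embedding formula: 1/q = 1/p - k/n
1/q = 1/3 - 3/10 = 1/30
q = 1/(1/30) = 30

30.0000


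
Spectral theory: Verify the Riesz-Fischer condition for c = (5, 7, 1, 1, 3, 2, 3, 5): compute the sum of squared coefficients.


sum |c_n|^2 = 5^2 + 7^2 + 1^2 + 1^2 + 3^2 + 2^2 + 3^2 + 5^2
= 25 + 49 + 1 + 1 + 9 + 4 + 9 + 25
= 123

123


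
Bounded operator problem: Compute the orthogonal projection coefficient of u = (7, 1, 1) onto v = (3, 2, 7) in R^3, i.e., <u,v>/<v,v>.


Computing <u,v> = 7*3 + 1*2 + 1*7 = 30
Computing <v,v> = 3^2 + 2^2 + 7^2 = 62
Projection coefficient = 30/62 = 0.4839

0.4839


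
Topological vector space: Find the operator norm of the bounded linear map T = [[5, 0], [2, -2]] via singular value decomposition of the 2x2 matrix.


A^T A = [[29, -4], [-4, 4]]
trace(A^T A) = 33, det(A^T A) = 100
discriminant = 33^2 - 4*100 = 689
Largest eigenvalue of A^T A = (trace + sqrt(disc))/2 = 29.6244
||T|| = sqrt(29.6244) = 5.4428

5.4428


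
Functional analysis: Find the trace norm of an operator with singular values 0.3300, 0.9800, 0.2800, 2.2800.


The nuclear norm is the sum of all singular values.
||T||_1 = 0.3300 + 0.9800 + 0.2800 + 2.2800
= 3.8700

3.8700


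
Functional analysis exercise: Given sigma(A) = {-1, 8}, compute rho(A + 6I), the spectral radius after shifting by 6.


Spectrum of A + 6I = {5, 14}
Spectral radius = max |lambda| over the shifted spectrum
= max(5, 14) = 14

14


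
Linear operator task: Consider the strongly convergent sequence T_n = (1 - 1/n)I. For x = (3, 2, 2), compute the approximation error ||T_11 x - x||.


T_11 x - x = (1 - 1/11)x - x = -x/11
||x|| = sqrt(17) = 4.1231
||T_11 x - x|| = ||x||/11 = 4.1231/11 = 0.3748

0.3748


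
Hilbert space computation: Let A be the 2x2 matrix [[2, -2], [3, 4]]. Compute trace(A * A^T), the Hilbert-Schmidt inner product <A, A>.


trace(A * A^T) = sum of squares of all entries
= 2^2 + (-2)^2 + 3^2 + 4^2
= 4 + 4 + 9 + 16
= 33

33


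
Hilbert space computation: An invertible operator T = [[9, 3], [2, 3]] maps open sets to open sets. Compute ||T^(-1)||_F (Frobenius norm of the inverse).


det(T) = 9*3 - 3*2 = 21
T^(-1) = (1/21) * [[3, -3], [-2, 9]] = [[0.1429, -0.1429], [-0.0952, 0.4286]]
||T^(-1)||_F^2 = 0.1429^2 + (-0.1429)^2 + (-0.0952)^2 + 0.4286^2 = 0.2336
||T^(-1)||_F = sqrt(0.2336) = 0.4833

0.4833


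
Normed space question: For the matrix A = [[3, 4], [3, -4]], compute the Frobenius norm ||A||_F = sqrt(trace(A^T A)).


||A||_F^2 = sum a_ij^2
= 3^2 + 4^2 + 3^2 + (-4)^2
= 9 + 16 + 9 + 16 = 50
||A||_F = sqrt(50) = 7.0711

7.0711


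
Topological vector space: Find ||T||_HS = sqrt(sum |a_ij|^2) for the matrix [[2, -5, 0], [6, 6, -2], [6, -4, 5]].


The Hilbert-Schmidt norm is sqrt(sum of squares of all entries).
Sum of squares = 2^2 + (-5)^2 + 0^2 + 6^2 + 6^2 + (-2)^2 + 6^2 + (-4)^2 + 5^2
= 4 + 25 + 0 + 36 + 36 + 4 + 36 + 16 + 25 = 182
||T||_HS = sqrt(182) = 13.4907

13.4907


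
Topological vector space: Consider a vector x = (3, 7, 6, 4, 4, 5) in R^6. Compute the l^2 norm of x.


The l^2 norm = (sum |x_i|^2)^(1/2)
Sum of 2th powers = 9 + 49 + 36 + 16 + 16 + 25 = 151
||x||_2 = (151)^(1/2) = 12.2882

12.2882


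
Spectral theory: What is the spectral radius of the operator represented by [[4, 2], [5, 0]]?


For a 2x2 matrix, eigenvalues satisfy lambda^2 - (trace)*lambda + det = 0
trace = 4 + 0 = 4
det = 4*0 - 2*5 = -10
discriminant = 4^2 - 4*(-10) = 56
spectral radius = max |eigenvalue| = 5.7417

5.7417


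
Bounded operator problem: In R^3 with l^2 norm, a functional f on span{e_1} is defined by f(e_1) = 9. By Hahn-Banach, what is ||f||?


The norm of f is given by ||f|| = sup_{||x||=1} |f(x)|.
On span{e_1}, ||e_1|| = 1, so ||f|| = |f(e_1)| / ||e_1||
= |9| / 1 = 9.0000

9.0000


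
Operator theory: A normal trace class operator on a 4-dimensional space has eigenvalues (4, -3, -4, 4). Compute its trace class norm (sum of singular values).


For a normal operator, singular values equal |eigenvalues|.
Trace norm = sum |lambda_i| = 4 + 3 + 4 + 4
= 15

15


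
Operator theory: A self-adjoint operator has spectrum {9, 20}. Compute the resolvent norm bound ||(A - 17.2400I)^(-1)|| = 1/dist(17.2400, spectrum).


dist(17.2400, {9, 20}) = min(|17.2400 - 9|, |17.2400 - 20|)
= min(8.2400, 2.7600) = 2.7600
Resolvent bound = 1/2.7600 = 0.3623

0.3623


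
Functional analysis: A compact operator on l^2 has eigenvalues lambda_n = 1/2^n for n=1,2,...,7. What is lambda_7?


The eigenvalue formula gives lambda_7 = 1/2^7
= 1/128
= 0.0078

0.0078


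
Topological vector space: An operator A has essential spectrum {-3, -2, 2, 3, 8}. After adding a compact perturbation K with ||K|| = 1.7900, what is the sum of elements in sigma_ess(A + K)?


By Weyl's theorem, the essential spectrum is invariant under compact perturbations.
sigma_ess(A + K) = sigma_ess(A) = {-3, -2, 2, 3, 8}
Sum = -3 + -2 + 2 + 3 + 8 = 8

8


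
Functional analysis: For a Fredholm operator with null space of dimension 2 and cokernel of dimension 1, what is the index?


The Fredholm index is defined as ind(T) = dim(ker T) - dim(coker T)
= 2 - 1
= 1

1


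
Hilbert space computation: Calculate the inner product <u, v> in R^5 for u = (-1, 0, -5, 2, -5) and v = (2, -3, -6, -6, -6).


Computing the standard inner product <u, v> = sum u_i * v_i
= -1*2 + 0*-3 + -5*-6 + 2*-6 + -5*-6
= -2 + 0 + 30 + -12 + 30
= 46

46


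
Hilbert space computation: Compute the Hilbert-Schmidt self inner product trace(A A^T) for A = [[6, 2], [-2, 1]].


trace(A * A^T) = sum of squares of all entries
= 6^2 + 2^2 + (-2)^2 + 1^2
= 36 + 4 + 4 + 1
= 45

45


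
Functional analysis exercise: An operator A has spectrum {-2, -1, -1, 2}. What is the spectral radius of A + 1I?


Spectrum of A + 1I = {-1, 0, 0, 3}
Spectral radius = max |lambda| over the shifted spectrum
= max(1, 0, 0, 3) = 3

3


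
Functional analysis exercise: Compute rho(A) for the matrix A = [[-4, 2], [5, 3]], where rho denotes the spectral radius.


For a 2x2 matrix, eigenvalues satisfy lambda^2 - (trace)*lambda + det = 0
trace = -4 + 3 = -1
det = -4*3 - 2*5 = -22
discriminant = (-1)^2 - 4*(-22) = 89
spectral radius = max |eigenvalue| = 5.2170

5.2170


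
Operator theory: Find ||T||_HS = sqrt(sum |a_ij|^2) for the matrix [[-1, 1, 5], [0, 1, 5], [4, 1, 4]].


The Hilbert-Schmidt norm is sqrt(sum of squares of all entries).
Sum of squares = (-1)^2 + 1^2 + 5^2 + 0^2 + 1^2 + 5^2 + 4^2 + 1^2 + 4^2
= 1 + 1 + 25 + 0 + 1 + 25 + 16 + 1 + 16 = 86
||T||_HS = sqrt(86) = 9.2736

9.2736


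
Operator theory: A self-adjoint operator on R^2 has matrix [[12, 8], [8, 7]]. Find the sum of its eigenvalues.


For a self-adjoint (symmetric) matrix, the eigenvalues are real.
The sum of eigenvalues equals the trace of the matrix.
trace = 12 + 7 = 19

19


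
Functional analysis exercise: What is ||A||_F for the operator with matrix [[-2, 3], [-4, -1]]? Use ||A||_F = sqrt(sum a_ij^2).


||A||_F^2 = sum a_ij^2
= (-2)^2 + 3^2 + (-4)^2 + (-1)^2
= 4 + 9 + 16 + 1 = 30
||A||_F = sqrt(30) = 5.4772

5.4772


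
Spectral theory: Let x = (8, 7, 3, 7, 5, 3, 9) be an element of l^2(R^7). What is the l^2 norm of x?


The l^2 norm = (sum |x_i|^2)^(1/2)
Sum of 2th powers = 64 + 49 + 9 + 49 + 25 + 9 + 81 = 286
||x||_2 = (286)^(1/2) = 16.9115

16.9115


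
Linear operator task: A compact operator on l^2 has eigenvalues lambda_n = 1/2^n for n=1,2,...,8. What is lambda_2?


The eigenvalue formula gives lambda_2 = 1/2^2
= 1/4
= 0.2500

0.2500


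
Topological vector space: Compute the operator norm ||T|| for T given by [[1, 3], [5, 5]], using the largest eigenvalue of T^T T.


A^T A = [[26, 28], [28, 34]]
trace(A^T A) = 60, det(A^T A) = 100
discriminant = 60^2 - 4*100 = 3200
Largest eigenvalue of A^T A = (trace + sqrt(disc))/2 = 58.2843
||T|| = sqrt(58.2843) = 7.6344

7.6344


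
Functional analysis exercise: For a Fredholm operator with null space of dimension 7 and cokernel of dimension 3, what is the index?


The Fredholm index is defined as ind(T) = dim(ker T) - dim(coker T)
= 7 - 3
= 4

4


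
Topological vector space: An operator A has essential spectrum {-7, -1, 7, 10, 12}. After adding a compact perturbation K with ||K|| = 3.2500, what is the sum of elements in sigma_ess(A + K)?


By Weyl's theorem, the essential spectrum is invariant under compact perturbations.
sigma_ess(A + K) = sigma_ess(A) = {-7, -1, 7, 10, 12}
Sum = -7 + -1 + 7 + 10 + 12 = 21

21


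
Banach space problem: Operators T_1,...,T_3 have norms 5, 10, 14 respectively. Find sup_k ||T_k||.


By the Uniform Boundedness Principle, the supremum of norms is finite.
sup_k ||T_k|| = max(5, 10, 14) = 14

14


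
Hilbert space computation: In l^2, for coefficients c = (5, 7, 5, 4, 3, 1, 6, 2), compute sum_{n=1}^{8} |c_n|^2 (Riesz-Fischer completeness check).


sum |c_n|^2 = 5^2 + 7^2 + 5^2 + 4^2 + 3^2 + 1^2 + 6^2 + 2^2
= 25 + 49 + 25 + 16 + 9 + 1 + 36 + 4
= 165

165


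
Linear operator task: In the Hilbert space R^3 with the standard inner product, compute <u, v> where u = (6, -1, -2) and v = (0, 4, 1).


Computing the standard inner product <u, v> = sum u_i * v_i
= 6*0 + -1*4 + -2*1
= 0 + -4 + -2
= -6

-6


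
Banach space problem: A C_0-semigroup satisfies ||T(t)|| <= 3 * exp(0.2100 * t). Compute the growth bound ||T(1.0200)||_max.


||T(1.0200)|| <= 3 * exp(0.2100 * 1.0200)
= 3 * exp(0.2142)
= 3 * 1.2389
= 3.7166

3.7166


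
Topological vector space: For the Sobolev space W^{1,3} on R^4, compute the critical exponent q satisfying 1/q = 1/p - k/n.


Using the Sobolev embedding formula: 1/q = 1/p - k/n
1/q = 1/3 - 1/4 = 1/12
q = 1/(1/12) = 12

12.0000


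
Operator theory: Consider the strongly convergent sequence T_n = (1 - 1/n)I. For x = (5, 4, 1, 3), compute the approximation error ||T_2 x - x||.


T_2 x - x = (1 - 1/2)x - x = -x/2
||x|| = sqrt(51) = 7.1414
||T_2 x - x|| = ||x||/2 = 7.1414/2 = 3.5707

3.5707


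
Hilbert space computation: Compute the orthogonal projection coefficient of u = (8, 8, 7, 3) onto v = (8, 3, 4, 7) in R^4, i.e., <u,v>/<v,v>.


Computing <u,v> = 8*8 + 8*3 + 7*4 + 3*7 = 137
Computing <v,v> = 8^2 + 3^2 + 4^2 + 7^2 = 138
Projection coefficient = 137/138 = 0.9928

0.9928


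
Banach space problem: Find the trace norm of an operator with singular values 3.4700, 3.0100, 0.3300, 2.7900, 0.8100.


The nuclear norm is the sum of all singular values.
||T||_1 = 3.4700 + 3.0100 + 0.3300 + 2.7900 + 0.8100
= 10.4100

10.4100


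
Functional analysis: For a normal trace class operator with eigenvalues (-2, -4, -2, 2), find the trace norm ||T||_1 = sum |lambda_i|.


For a normal operator, singular values equal |eigenvalues|.
Trace norm = sum |lambda_i| = 2 + 4 + 2 + 2
= 10

10


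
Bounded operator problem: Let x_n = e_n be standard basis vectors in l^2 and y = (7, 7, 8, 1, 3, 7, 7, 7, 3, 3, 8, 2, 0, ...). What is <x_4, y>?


x_4 = e_4 is the standard basis vector with 1 in position 4.
<x_4, y> = y_4 = 1
As n -> infinity, <x_n, y> -> 0, confirming weak convergence of (x_n) to 0.

1


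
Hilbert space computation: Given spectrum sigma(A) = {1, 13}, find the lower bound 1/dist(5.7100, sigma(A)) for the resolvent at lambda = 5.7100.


dist(5.7100, {1, 13}) = min(|5.7100 - 1|, |5.7100 - 13|)
= min(4.7100, 7.2900) = 4.7100
Resolvent bound = 1/4.7100 = 0.2123

0.2123


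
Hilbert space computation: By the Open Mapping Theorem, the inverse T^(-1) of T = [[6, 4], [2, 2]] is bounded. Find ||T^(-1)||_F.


det(T) = 6*2 - 4*2 = 4
T^(-1) = (1/4) * [[2, -4], [-2, 6]] = [[0.5000, -1.0000], [-0.5000, 1.5000]]
||T^(-1)||_F^2 = 0.5000^2 + (-1.0000)^2 + (-0.5000)^2 + 1.5000^2 = 3.7500
||T^(-1)||_F = sqrt(3.7500) = 1.9365

1.9365


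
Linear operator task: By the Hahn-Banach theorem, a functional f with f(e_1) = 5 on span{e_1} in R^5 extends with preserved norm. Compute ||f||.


The norm of f is given by ||f|| = sup_{||x||=1} |f(x)|.
On span{e_1}, ||e_1|| = 1, so ||f|| = |f(e_1)| / ||e_1||
= |5| / 1 = 5.0000

5.0000


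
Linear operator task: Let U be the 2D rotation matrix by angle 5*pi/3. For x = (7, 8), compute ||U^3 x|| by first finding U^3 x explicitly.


U is a rotation by theta = 5*pi/3
U^3 = rotation by 3*theta = 15*pi/3 = 3*pi/3 (mod 2*pi)
cos(3*pi/3) = -1.0000, sin(3*pi/3) = 0.0000
U^3 x = (-1.0000 * 7 - 0.0000 * 8, 0.0000 * 7 + -1.0000 * 8)
= (-7.0000, -8.0000)
||U^3 x|| = sqrt((-7.0000)^2 + (-8.0000)^2) = sqrt(113.0000) = 10.6301

10.6301


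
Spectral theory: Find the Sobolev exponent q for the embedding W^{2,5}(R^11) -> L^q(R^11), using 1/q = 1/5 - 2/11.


Using the Sobolev embedding formula: 1/q = 1/p - k/n
1/q = 1/5 - 2/11 = 1/55
q = 1/(1/55) = 55

55.0000


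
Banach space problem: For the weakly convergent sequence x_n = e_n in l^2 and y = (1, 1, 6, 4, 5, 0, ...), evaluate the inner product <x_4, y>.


x_4 = e_4 is the standard basis vector with 1 in position 4.
<x_4, y> = y_4 = 4
As n -> infinity, <x_n, y> -> 0, confirming weak convergence of (x_n) to 0.

4


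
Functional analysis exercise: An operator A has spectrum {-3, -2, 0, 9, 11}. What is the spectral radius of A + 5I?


Spectrum of A + 5I = {2, 3, 5, 14, 16}
Spectral radius = max |lambda| over the shifted spectrum
= max(2, 3, 5, 14, 16) = 16

16


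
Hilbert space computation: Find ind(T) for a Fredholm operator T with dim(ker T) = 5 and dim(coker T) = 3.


The Fredholm index is defined as ind(T) = dim(ker T) - dim(coker T)
= 5 - 3
= 2

2


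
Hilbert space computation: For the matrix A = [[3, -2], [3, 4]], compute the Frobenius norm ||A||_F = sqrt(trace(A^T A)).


||A||_F^2 = sum a_ij^2
= 3^2 + (-2)^2 + 3^2 + 4^2
= 9 + 4 + 9 + 16 = 38
||A||_F = sqrt(38) = 6.1644

6.1644


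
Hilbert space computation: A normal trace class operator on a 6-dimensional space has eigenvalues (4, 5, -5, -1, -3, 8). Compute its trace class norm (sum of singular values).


For a normal operator, singular values equal |eigenvalues|.
Trace norm = sum |lambda_i| = 4 + 5 + 5 + 1 + 3 + 8
= 26

26


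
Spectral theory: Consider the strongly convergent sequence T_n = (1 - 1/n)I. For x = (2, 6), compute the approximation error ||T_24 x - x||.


T_24 x - x = (1 - 1/24)x - x = -x/24
||x|| = sqrt(40) = 6.3246
||T_24 x - x|| = ||x||/24 = 6.3246/24 = 0.2635

0.2635


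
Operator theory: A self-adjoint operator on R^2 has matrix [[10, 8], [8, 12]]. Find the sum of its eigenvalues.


For a self-adjoint (symmetric) matrix, the eigenvalues are real.
The sum of eigenvalues equals the trace of the matrix.
trace = 10 + 12 = 22

22


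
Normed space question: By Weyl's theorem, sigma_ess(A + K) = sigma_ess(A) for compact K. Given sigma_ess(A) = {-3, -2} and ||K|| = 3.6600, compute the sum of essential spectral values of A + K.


By Weyl's theorem, the essential spectrum is invariant under compact perturbations.
sigma_ess(A + K) = sigma_ess(A) = {-3, -2}
Sum = -3 + -2 = -5

-5


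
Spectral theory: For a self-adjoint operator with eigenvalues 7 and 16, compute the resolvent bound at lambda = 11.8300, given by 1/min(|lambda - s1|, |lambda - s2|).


dist(11.8300, {7, 16}) = min(|11.8300 - 7|, |11.8300 - 16|)
= min(4.8300, 4.1700) = 4.1700
Resolvent bound = 1/4.1700 = 0.2398

0.2398


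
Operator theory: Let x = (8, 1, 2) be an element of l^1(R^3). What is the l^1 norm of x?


The l^1 norm equals the sum of absolute values of all components.
||x||_1 = 8 + 1 + 2
= 11

11.0000


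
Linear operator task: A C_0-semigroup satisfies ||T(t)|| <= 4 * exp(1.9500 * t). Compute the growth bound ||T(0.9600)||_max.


||T(0.9600)|| <= 4 * exp(1.9500 * 0.9600)
= 4 * exp(1.8720)
= 4 * 6.5013
= 26.0051

26.0051


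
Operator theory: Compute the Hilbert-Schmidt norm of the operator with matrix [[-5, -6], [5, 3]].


The Hilbert-Schmidt norm is sqrt(sum of squares of all entries).
Sum of squares = (-5)^2 + (-6)^2 + 5^2 + 3^2
= 25 + 36 + 25 + 9 = 95
||T||_HS = sqrt(95) = 9.7468

9.7468


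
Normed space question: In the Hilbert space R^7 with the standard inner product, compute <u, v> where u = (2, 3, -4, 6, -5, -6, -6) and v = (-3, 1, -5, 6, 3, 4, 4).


Computing the standard inner product <u, v> = sum u_i * v_i
= 2*-3 + 3*1 + -4*-5 + 6*6 + -5*3 + -6*4 + -6*4
= -6 + 3 + 20 + 36 + -15 + -24 + -24
= -10

-10


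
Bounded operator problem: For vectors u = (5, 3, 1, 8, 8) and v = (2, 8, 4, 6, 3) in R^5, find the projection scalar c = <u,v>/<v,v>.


Computing <u,v> = 5*2 + 3*8 + 1*4 + 8*6 + 8*3 = 110
Computing <v,v> = 2^2 + 8^2 + 4^2 + 6^2 + 3^2 = 129
Projection coefficient = 110/129 = 0.8527

0.8527


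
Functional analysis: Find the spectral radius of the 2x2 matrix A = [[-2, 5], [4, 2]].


For a 2x2 matrix, eigenvalues satisfy lambda^2 - (trace)*lambda + det = 0
trace = -2 + 2 = 0
det = -2*2 - 5*4 = -24
discriminant = 0^2 - 4*(-24) = 96
spectral radius = max |eigenvalue| = 4.8990

4.8990


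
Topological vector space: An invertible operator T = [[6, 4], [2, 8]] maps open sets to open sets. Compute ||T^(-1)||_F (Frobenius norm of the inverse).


det(T) = 6*8 - 4*2 = 40
T^(-1) = (1/40) * [[8, -4], [-2, 6]] = [[0.2000, -0.1000], [-0.0500, 0.1500]]
||T^(-1)||_F^2 = 0.2000^2 + (-0.1000)^2 + (-0.0500)^2 + 0.1500^2 = 0.0750
||T^(-1)||_F = sqrt(0.0750) = 0.2739

0.2739


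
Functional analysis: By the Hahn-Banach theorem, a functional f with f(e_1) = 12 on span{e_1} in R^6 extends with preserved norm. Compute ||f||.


The norm of f is given by ||f|| = sup_{||x||=1} |f(x)|.
On span{e_1}, ||e_1|| = 1, so ||f|| = |f(e_1)| / ||e_1||
= |12| / 1 = 12.0000

12.0000


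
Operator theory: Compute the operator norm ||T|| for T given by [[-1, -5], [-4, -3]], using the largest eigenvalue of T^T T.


A^T A = [[17, 17], [17, 34]]
trace(A^T A) = 51, det(A^T A) = 289
discriminant = 51^2 - 4*289 = 1445
Largest eigenvalue of A^T A = (trace + sqrt(disc))/2 = 44.5066
||T|| = sqrt(44.5066) = 6.6713

6.6713


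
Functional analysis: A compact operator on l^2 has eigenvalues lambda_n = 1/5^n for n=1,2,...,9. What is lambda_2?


The eigenvalue formula gives lambda_2 = 1/5^2
= 1/25
= 0.0400

0.0400


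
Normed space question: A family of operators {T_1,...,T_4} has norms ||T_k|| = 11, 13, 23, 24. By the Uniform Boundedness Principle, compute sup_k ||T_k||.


By the Uniform Boundedness Principle, the supremum of norms is finite.
sup_k ||T_k|| = max(11, 13, 23, 24) = 24

24


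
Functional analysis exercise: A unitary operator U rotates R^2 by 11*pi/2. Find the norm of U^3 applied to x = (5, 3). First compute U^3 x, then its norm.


U is a rotation by theta = 11*pi/2
U^3 = rotation by 3*theta = 33*pi/2 = 1*pi/2 (mod 2*pi)
cos(1*pi/2) = 0.0000, sin(1*pi/2) = 1.0000
U^3 x = (0.0000 * 5 - 1.0000 * 3, 1.0000 * 5 + 0.0000 * 3)
= (-3.0000, 5.0000)
||U^3 x|| = sqrt((-3.0000)^2 + 5.0000^2) = sqrt(34.0000) = 5.8310

5.8310


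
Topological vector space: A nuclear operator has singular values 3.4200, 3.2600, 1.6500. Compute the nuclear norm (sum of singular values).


The nuclear norm is the sum of all singular values.
||T||_1 = 3.4200 + 3.2600 + 1.6500
= 8.3300

8.3300


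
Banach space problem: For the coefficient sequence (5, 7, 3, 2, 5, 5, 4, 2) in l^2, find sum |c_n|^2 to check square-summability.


sum |c_n|^2 = 5^2 + 7^2 + 3^2 + 2^2 + 5^2 + 5^2 + 4^2 + 2^2
= 25 + 49 + 9 + 4 + 25 + 25 + 16 + 4
= 157

157


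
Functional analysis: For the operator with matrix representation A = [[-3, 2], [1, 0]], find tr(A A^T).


trace(A * A^T) = sum of squares of all entries
= (-3)^2 + 2^2 + 1^2 + 0^2
= 9 + 4 + 1 + 0
= 14

14


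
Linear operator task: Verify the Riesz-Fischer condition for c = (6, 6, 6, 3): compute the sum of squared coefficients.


sum |c_n|^2 = 6^2 + 6^2 + 6^2 + 3^2
= 36 + 36 + 36 + 9
= 117

117


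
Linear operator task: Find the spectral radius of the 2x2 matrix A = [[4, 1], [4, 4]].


For a 2x2 matrix, eigenvalues satisfy lambda^2 - (trace)*lambda + det = 0
trace = 4 + 4 = 8
det = 4*4 - 1*4 = 12
discriminant = 8^2 - 4*(12) = 16
spectral radius = max |eigenvalue| = 6.0000

6.0000


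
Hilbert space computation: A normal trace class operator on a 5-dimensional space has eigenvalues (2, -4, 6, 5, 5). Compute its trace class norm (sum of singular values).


For a normal operator, singular values equal |eigenvalues|.
Trace norm = sum |lambda_i| = 2 + 4 + 6 + 5 + 5
= 22

22


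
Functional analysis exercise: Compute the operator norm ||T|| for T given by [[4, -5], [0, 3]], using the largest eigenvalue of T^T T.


A^T A = [[16, -20], [-20, 34]]
trace(A^T A) = 50, det(A^T A) = 144
discriminant = 50^2 - 4*144 = 1924
Largest eigenvalue of A^T A = (trace + sqrt(disc))/2 = 46.9317
||T|| = sqrt(46.9317) = 6.8507

6.8507


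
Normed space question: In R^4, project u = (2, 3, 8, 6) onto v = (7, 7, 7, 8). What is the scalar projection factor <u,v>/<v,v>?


Computing <u,v> = 2*7 + 3*7 + 8*7 + 6*8 = 139
Computing <v,v> = 7^2 + 7^2 + 7^2 + 8^2 = 211
Projection coefficient = 139/211 = 0.6588

0.6588


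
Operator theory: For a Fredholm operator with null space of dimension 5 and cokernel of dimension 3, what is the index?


The Fredholm index is defined as ind(T) = dim(ker T) - dim(coker T)
= 5 - 3
= 2

2


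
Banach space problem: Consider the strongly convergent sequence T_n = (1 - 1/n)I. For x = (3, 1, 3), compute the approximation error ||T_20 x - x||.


T_20 x - x = (1 - 1/20)x - x = -x/20
||x|| = sqrt(19) = 4.3589
||T_20 x - x|| = ||x||/20 = 4.3589/20 = 0.2179

0.2179


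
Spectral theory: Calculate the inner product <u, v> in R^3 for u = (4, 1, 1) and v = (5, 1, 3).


Computing the standard inner product <u, v> = sum u_i * v_i
= 4*5 + 1*1 + 1*3
= 20 + 1 + 3
= 24

24


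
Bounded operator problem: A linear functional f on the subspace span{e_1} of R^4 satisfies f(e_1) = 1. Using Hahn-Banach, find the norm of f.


The norm of f is given by ||f|| = sup_{||x||=1} |f(x)|.
On span{e_1}, ||e_1|| = 1, so ||f|| = |f(e_1)| / ||e_1||
= |1| / 1 = 1.0000

1.0000


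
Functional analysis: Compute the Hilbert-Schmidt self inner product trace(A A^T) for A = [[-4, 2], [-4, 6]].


trace(A * A^T) = sum of squares of all entries
= (-4)^2 + 2^2 + (-4)^2 + 6^2
= 16 + 4 + 16 + 36
= 72

72


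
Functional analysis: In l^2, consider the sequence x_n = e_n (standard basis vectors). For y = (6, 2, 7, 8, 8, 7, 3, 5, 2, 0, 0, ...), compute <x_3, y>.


x_3 = e_3 is the standard basis vector with 1 in position 3.
<x_3, y> = y_3 = 7
As n -> infinity, <x_n, y> -> 0, confirming weak convergence of (x_n) to 0.

7


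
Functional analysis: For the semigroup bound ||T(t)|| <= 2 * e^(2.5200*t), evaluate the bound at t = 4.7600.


||T(4.7600)|| <= 2 * exp(2.5200 * 4.7600)
= 2 * exp(11.9952)
= 2 * 161975.4404
= 323950.8807

323950.8807


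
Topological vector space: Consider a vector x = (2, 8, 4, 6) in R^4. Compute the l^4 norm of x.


The l^4 norm = (sum |x_i|^4)^(1/4)
Sum of 4th powers = 16 + 4096 + 256 + 1296 = 5664
||x||_4 = (5664)^(1/4) = 8.6752

8.6752


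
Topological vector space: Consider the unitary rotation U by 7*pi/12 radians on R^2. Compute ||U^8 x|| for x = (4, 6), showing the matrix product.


U is a rotation by theta = 7*pi/12
U^8 = rotation by 8*theta = 56*pi/12 = 8*pi/12 (mod 2*pi)
cos(8*pi/12) = -0.5000, sin(8*pi/12) = 0.8660
U^8 x = (-0.5000 * 4 - 0.8660 * 6, 0.8660 * 4 + -0.5000 * 6)
= (-7.1962, 0.4641)
||U^8 x|| = sqrt((-7.1962)^2 + 0.4641^2) = sqrt(52.0000) = 7.2111

7.2111


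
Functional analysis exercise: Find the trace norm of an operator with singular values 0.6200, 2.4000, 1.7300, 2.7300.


The nuclear norm is the sum of all singular values.
||T||_1 = 0.6200 + 2.4000 + 1.7300 + 2.7300
= 7.4800

7.4800


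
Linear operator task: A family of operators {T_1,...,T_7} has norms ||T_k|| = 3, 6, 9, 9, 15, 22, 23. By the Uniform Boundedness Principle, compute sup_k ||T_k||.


By the Uniform Boundedness Principle, the supremum of norms is finite.
sup_k ||T_k|| = max(3, 6, 9, 9, 15, 22, 23) = 23

23


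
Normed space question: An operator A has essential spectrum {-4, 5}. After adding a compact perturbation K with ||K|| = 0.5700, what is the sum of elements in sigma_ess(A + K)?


By Weyl's theorem, the essential spectrum is invariant under compact perturbations.
sigma_ess(A + K) = sigma_ess(A) = {-4, 5}
Sum = -4 + 5 = 1

1


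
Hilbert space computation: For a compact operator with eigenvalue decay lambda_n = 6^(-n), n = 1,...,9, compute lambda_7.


The eigenvalue formula gives lambda_7 = 1/6^7
= 1/279936
= 3.5722e-06

3.5722e-06


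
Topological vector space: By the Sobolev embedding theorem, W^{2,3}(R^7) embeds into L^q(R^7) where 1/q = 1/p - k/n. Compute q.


Using the Sobolev embedding formula: 1/q = 1/p - k/n
1/q = 1/3 - 2/7 = 1/21
q = 1/(1/21) = 21

21.0000


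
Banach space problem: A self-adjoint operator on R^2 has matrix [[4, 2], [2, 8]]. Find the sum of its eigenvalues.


For a self-adjoint (symmetric) matrix, the eigenvalues are real.
The sum of eigenvalues equals the trace of the matrix.
trace = 4 + 8 = 12

12


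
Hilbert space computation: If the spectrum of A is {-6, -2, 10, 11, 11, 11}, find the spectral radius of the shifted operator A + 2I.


Spectrum of A + 2I = {-4, 0, 12, 13, 13, 13}
Spectral radius = max |lambda| over the shifted spectrum
= max(4, 0, 12, 13, 13, 13) = 13

13


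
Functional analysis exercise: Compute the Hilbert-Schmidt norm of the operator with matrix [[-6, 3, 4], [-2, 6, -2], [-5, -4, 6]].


The Hilbert-Schmidt norm is sqrt(sum of squares of all entries).
Sum of squares = (-6)^2 + 3^2 + 4^2 + (-2)^2 + 6^2 + (-2)^2 + (-5)^2 + (-4)^2 + 6^2
= 36 + 9 + 16 + 4 + 36 + 4 + 25 + 16 + 36 = 182
||T||_HS = sqrt(182) = 13.4907

13.4907
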